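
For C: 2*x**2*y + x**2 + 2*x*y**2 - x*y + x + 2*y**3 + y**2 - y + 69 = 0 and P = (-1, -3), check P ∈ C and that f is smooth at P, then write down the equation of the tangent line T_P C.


Tangent line at P: 32*x + 62*y + 218 = 0.

Step 1: f(-1, -3) = 0, so P lies on C.
Step 2: partial derivatives
  f_x(x, y) = 4*x*y + 2*x + 2*y**2 - y + 1, f_y(x, y) = 2*x**2 + 4*x*y - x + 6*y**2 + 2*y - 1.
  f_x(P) = 32, f_y(P) = 62 (gradient nonzero, so P is smooth).
Step 3: tangent line at P: 32·(x − -1) + 62·(y − -3) = 0.
Expanding: 32*x + 62*y + 218 = 0.


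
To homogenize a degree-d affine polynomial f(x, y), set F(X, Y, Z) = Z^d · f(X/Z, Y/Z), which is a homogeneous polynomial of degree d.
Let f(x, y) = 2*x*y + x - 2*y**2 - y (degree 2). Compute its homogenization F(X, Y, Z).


F(X, Y, Z) = 2*X*Y + X*Z - 2*Y**2 - Y*Z

deg(f) = 2.
Substitute x = X/Z, y = Y/Z into f, then multiply by Z^2.
  monomial 2·x^1·y^1 ↦ 2·X^1·Y^1·Z^0.
  monomial 1·x^1·y^0 ↦ 1·X^1·Y^0·Z^1.
  monomial -2·x^0·y^2 ↦ -2·X^0·Y^2·Z^0.
  monomial -1·x^0·y^1 ↦ -1·X^0·Y^1·Z^1.
Collecting: F(X, Y, Z) = 2*X*Y + X*Z - 2*Y**2 - Y*Z.


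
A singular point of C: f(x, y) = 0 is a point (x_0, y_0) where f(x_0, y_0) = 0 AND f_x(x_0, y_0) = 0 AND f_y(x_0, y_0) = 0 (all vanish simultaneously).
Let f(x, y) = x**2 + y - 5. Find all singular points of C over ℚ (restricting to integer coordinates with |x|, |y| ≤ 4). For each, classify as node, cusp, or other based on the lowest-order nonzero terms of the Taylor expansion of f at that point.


No singular points in the scanned grid; C is smooth there.

Compute partial derivatives:
  f_x = 2*x.
  f_y = 1.
f_y = 1 is a nonzero constant, so f_y never vanishes: no point (x, y) can satisfy f = f_x = f_y = 0. In particular no (x, y) ∈ {−4, ..., 4}² is singular; the curve is smooth.


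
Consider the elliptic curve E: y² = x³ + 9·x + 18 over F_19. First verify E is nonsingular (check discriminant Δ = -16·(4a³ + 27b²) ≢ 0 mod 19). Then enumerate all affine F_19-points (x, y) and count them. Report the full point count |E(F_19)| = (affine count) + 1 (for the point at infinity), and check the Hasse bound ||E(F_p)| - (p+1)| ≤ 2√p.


Affine points = {(1, 3), (1, 16), (2, 5), (2, 14), (4, 2), (4, 17), (5, 6), (5, 13), (7, 5), (7, 14), (9, 7), (9, 12), (10, 5), (10, 14), (11, 2), (11, 17), (12, 7), (12, 12), (14, 0), (17, 7), (17, 12)}; affine count = 21; |E(F_19)| = 22.

Discriminant check: Δ ∝ 4a³ + 27b² = 4·9³ + 27·18² = 4·729 + 27·324 ≡ 17 (mod 19). Nonzero ⇒ E is nonsingular.
For each x ∈ F_19, compute rhs = x³ + 9·x + 18 mod 19, then count y ∈ F_19 with y² ≡ rhs.
  x = 0: rhs = 18, matching y values: none (0 points).
  x = 1: rhs = 9, matching y values: 3, 16 (2 points).
  x = 2: rhs = 6, matching y values: 5, 14 (2 points).
  x = 3: rhs = 15, matching y values: none (0 points).
  x = 4: rhs = 4, matching y values: 2, 17 (2 points).
  x = 5: rhs = 17, matching y values: 6, 13 (2 points).
  x = 6: rhs = 3, matching y values: none (0 points).
  x = 7: rhs = 6, matching y values: 5, 14 (2 points).
  x = 8: rhs = 13, matching y values: none (0 points).
  x = 9: rhs = 11, matching y values: 7, 12 (2 points).
  x = 10: rhs = 6, matching y values: 5, 14 (2 points).
  x = 11: rhs = 4, matching y values: 2, 17 (2 points).
  x = 12: rhs = 11, matching y values: 7, 12 (2 points).
  x = 13: rhs = 14, matching y values: none (0 points).
  x = 14: rhs = 0, matching y values: 0 (1 points).
  x = 15: rhs = 13, matching y values: none (0 points).
  x = 16: rhs = 2, matching y values: none (0 points).
  x = 17: rhs = 11, matching y values: 7, 12 (2 points).
  x = 18: rhs = 8, matching y values: none (0 points).
Total affine count: 21.
Full point count |E(F_19)| = 21 + 1 = 22.
Hasse bound: |22 − (19+1)| = |2| = 2 ≤ 2√19 ≈ 8.7178 ✓.


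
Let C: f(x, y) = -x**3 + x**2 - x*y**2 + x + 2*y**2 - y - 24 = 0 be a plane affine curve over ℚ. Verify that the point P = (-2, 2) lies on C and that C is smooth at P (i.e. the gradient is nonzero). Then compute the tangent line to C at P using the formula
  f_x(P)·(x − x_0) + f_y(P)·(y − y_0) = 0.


Tangent line at P: -19*x + 15*y - 68 = 0.

Step 1: f(-2, 2) = 0, so P lies on C.
Step 2: partial derivatives
  f_x(x, y) = -3*x**2 + 2*x - y**2 + 1, f_y(x, y) = -2*x*y + 4*y - 1.
  f_x(P) = -19, f_y(P) = 15 (gradient nonzero, so P is smooth).
Step 3: tangent line at P: -19·(x − -2) + 15·(y − 2) = 0.
Expanding: -19*x + 15*y - 68 = 0.


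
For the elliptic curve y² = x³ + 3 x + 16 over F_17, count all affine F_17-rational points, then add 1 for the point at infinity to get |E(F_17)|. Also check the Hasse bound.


Affine points = {(0, 4), (0, 13), (2, 8), (2, 9), (3, 1), (3, 16), (8, 5), (8, 12), (10, 3), (10, 14), (13, 5), (13, 12), (15, 6), (15, 11)}; affine count = 14; |E(F_17)| = 15.

Discriminant check: Δ ∝ 4a³ + 27b² = 4·3³ + 27·16² = 4·27 + 27·256 ≡ 16 (mod 17). Nonzero ⇒ E is nonsingular.
For each x ∈ F_17, compute rhs = x³ + 3·x + 16 mod 17, then count y ∈ F_17 with y² ≡ rhs.
  x = 0: rhs = 16, matching y values: 4, 13 (2 points).
  x = 1: rhs = 3, matching y values: none (0 points).
  x = 2: rhs = 13, matching y values: 8, 9 (2 points).
  x = 3: rhs = 1, matching y values: 1, 16 (2 points).
  x = 4: rhs = 7, matching y values: none (0 points).
  x = 5: rhs = 3, matching y values: none (0 points).
  x = 6: rhs = 12, matching y values: none (0 points).
  x = 7: rhs = 6, matching y values: none (0 points).
  x = 8: rhs = 8, matching y values: 5, 12 (2 points).
  x = 9: rhs = 7, matching y values: none (0 points).
  x = 10: rhs = 9, matching y values: 3, 14 (2 points).
  x = 11: rhs = 3, matching y values: none (0 points).
  x = 12: rhs = 12, matching y values: none (0 points).
  x = 13: rhs = 8, matching y values: 5, 12 (2 points).
  x = 14: rhs = 14, matching y values: none (0 points).
  x = 15: rhs = 2, matching y values: 6, 11 (2 points).
  x = 16: rhs = 12, matching y values: none (0 points).
Total affine count: 14.
Full point count |E(F_17)| = 14 + 1 = 15.
Hasse bound: |15 − (17+1)| = |-3| = 3 ≤ 2√17 ≈ 8.2462 ✓.


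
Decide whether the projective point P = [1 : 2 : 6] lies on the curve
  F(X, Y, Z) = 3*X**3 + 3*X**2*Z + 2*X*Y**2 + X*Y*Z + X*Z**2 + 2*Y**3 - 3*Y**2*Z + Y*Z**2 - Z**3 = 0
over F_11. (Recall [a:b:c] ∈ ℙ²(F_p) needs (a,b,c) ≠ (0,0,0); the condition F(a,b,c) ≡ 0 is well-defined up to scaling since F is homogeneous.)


F(1,2,6) ≡ 9 (mod 11); P is NOT on the curve.

Evaluate F(1, 2, 6) term-by-term (mod 11).
  3*X**3 ↦ 3·1·1·1 = 3
  3*X**2*Z ↦ 3·1·1·6 = 18
  2*X*Y**2 ↦ 2·1·4·1 = 8
  X*Y*Z ↦ 1·1·2·6 = 12
  X*Z**2 ↦ 1·1·1·36 = 36
  2*Y**3 ↦ 2·1·8·1 = 16
  -3*Y**2*Z ↦ -3·1·4·6 = -72
  Y*Z**2 ↦ 1·1·2·36 = 72
  -Z**3 ↦ -1·1·1·216 = -216
Sum: F(1, 2, 6) = (3) + (18) + (8) + (12) + (36) + (16) + (-72) + (72) + (-216) = -123.
Reducing mod 11: -123 ≡ 9 (mod 11).
Since F(a, b, c) ≡ 9 ≠ 0 (mod 11), P does NOT lie on the curve.


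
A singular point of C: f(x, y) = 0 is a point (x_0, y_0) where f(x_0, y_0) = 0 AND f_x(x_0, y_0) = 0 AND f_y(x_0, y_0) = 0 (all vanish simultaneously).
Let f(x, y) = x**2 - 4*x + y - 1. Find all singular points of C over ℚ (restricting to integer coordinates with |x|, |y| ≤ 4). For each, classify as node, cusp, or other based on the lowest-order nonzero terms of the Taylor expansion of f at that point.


No singular points in the scanned grid; C is smooth there.

Compute partial derivatives:
  f_x = 2*x - 4.
  f_y = 1.
f_y = 1 is a nonzero constant, so f_y never vanishes: no point (x, y) can satisfy f = f_x = f_y = 0. In particular no (x, y) ∈ {−4, ..., 4}² is singular; the curve is smooth.


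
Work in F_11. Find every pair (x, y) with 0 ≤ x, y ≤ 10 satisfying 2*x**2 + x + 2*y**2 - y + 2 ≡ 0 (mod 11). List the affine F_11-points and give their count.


Affine F_11-points: {(1, 2), (1, 4), (2, 8), (2, 9), (3, 8), (3, 9), (4, 2), (4, 4), (7, 7), (7, 10), (9, 7), (9, 10)}; count = 12.

For each of the 121 pairs (x, y) ∈ F_11², evaluate f(x, y) mod 11. Record the zeros.
  x = 0: [0↦2, 1↦3, 2↦8, 3↦6, 4↦8, 5↦3, 6↦2, 7↦5, 8↦1, 9↦1, 10↦5]  zeros at y ∈ ∅
  x = 1: [0↦5, 1↦6, 2↦0, 3↦9, 4↦0, 5↦6, 6↦5, 7↦8, 8↦4, 9↦4, 10↦8]  zeros at y ∈ {2, 4}
  x = 2: [0↦1, 1↦2, 2↦7, 3↦5, 4↦7, 5↦2, 6↦1, 7↦4, 8↦0, 9↦0, 10↦4]  zeros at y ∈ {8, 9}
  x = 3: [0↦1, 1↦2, 2↦7, 3↦5, 4↦7, 5↦2, 6↦1, 7↦4, 8↦0, 9↦0, 10↦4]  zeros at y ∈ {8, 9}
  x = 4: [0↦5, 1↦6, 2↦0, 3↦9, 4↦0, 5↦6, 6↦5, 7↦8, 8↦4, 9↦4, 10↦8]  zeros at y ∈ {2, 4}
  x = 5: [0↦2, 1↦3, 2↦8, 3↦6, 4↦8, 5↦3, 6↦2, 7↦5, 8↦1, 9↦1, 10↦5]  zeros at y ∈ ∅
  x = 6: [0↦3, 1↦4, 2↦9, 3↦7, 4↦9, 5↦4, 6↦3, 7↦6, 8↦2, 9↦2, 10↦6]  zeros at y ∈ ∅
  x = 7: [0↦8, 1↦9, 2↦3, 3↦1, 4↦3, 5↦9, 6↦8, 7↦0, 8↦7, 9↦7, 10↦0]  zeros at y ∈ {7, 10}
  x = 8: [0↦6, 1↦7, 2↦1, 3↦10, 4↦1, 5↦7, 6↦6, 7↦9, 8↦5, 9↦5, 10↦9]  zeros at y ∈ ∅
  x = 9: [0↦8, 1↦9, 2↦3, 3↦1, 4↦3, 5↦9, 6↦8, 7↦0, 8↦7, 9↦7, 10↦0]  zeros at y ∈ {7, 10}
  x = 10: [0↦3, 1↦4, 2↦9, 3↦7, 4↦9, 5↦4, 6↦3, 7↦6, 8↦2, 9↦2, 10↦6]  zeros at y ∈ ∅
Collecting zeros: affine points = {(1, 2), (1, 4), (2, 8), (2, 9), (3, 8), (3, 9), (4, 2), (4, 4), (7, 7), (7, 10), (9, 7), (9, 10)}.
Total count |C(F_11)_aff| = 12.


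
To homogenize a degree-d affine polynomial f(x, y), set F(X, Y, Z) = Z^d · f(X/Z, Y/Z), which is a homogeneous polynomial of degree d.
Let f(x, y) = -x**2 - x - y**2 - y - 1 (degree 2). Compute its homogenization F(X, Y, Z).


F(X, Y, Z) = -X**2 - X*Z - Y**2 - Y*Z - Z**2

deg(f) = 2.
Substitute x = X/Z, y = Y/Z into f, then multiply by Z^2.
  monomial -1·x^2·y^0 ↦ -1·X^2·Y^0·Z^0.
  monomial -1·x^1·y^0 ↦ -1·X^1·Y^0·Z^1.
  monomial -1·x^0·y^2 ↦ -1·X^0·Y^2·Z^0.
  monomial -1·x^0·y^1 ↦ -1·X^0·Y^1·Z^1.
  monomial -1·x^0·y^0 ↦ -1·X^0·Y^0·Z^2.
Collecting: F(X, Y, Z) = -X**2 - X*Z - Y**2 - Y*Z - Z**2.


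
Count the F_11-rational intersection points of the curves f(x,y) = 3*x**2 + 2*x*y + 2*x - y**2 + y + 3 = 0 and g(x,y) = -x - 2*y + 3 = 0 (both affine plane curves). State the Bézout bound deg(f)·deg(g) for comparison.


Common zeros: {(8, 3), (9, 8)}; count = 2; Bézout bound = 2.

deg(f) = 2, deg(g) = 1, so Bézout bound = 2.
Scan x ∈ F_11. For each x, list the y ∈ F_11 with f(x, y) ≡ 0 and those with g(x, y) ≡ 0 (mod 11); the common zeros in that column are the intersection.
  x = 0: f ≡ 0 at y ∈ ∅; g ≡ 0 at y ∈ {7}; common: ∅.
  x = 1: f ≡ 0 at y ∈ ∅; g ≡ 0 at y ∈ {1}; common: ∅.
  x = 2: f ≡ 0 at y ∈ ∅; g ≡ 0 at y ∈ {6}; common: ∅.
  x = 3: f ≡ 0 at y ∈ ∅; g ≡ 0 at y ∈ {0}; common: ∅.
  x = 4: f ≡ 0 at y ∈ {3, 6}; g ≡ 0 at y ∈ {5}; common: ∅.
  x = 5: f ≡ 0 at y ∈ {0}; g ≡ 0 at y ∈ {10}; common: ∅.
  x = 6: f ≡ 0 at y ∈ {6, 7}; g ≡ 0 at y ∈ {4}; common: ∅.
  x = 7: f ≡ 0 at y ∈ {7, 8}; g ≡ 0 at y ∈ {9}; common: ∅.
  x = 8: f ≡ 0 at y ∈ {3}; g ≡ 0 at y ∈ {3}; common: {3}.
  x = 9: f ≡ 0 at y ∈ {0, 8}; g ≡ 0 at y ∈ {8}; common: {8}.
  x = 10: f ≡ 0 at y ∈ ∅; g ≡ 0 at y ∈ {2}; common: ∅.
Collecting: common zeros = {(8, 3), (9, 8)}, so the count is 2.
Comparison with the Bézout bound: 2 ≤ 2 = deg(f)·deg(g), as expected for curves with no common component (the bound is attained).


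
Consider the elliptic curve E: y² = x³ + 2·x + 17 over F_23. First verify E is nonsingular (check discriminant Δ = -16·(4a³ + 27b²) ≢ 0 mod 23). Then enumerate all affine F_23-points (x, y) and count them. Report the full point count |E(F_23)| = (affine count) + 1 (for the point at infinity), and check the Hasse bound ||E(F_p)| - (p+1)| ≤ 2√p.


Affine points = {(2, 11), (2, 12), (3, 2), (3, 21), (7, 11), (7, 12), (8, 4), (8, 19), (10, 5), (10, 18), (11, 6), (11, 17), (13, 3), (13, 20), (14, 11), (14, 12), (15, 8), (15, 15)}; affine count = 18; |E(F_23)| = 19.

Discriminant check: Δ ∝ 4a³ + 27b² = 4·2³ + 27·17² = 4·8 + 27·289 ≡ 15 (mod 23). Nonzero ⇒ E is nonsingular.
For each x ∈ F_23, compute rhs = x³ + 2·x + 17 mod 23, then count y ∈ F_23 with y² ≡ rhs.
  x = 0: rhs = 17, matching y values: none (0 points).
  x = 1: rhs = 20, matching y values: none (0 points).
  x = 2: rhs = 6, matching y values: 11, 12 (2 points).
  x = 3: rhs = 4, matching y values: 2, 21 (2 points).
  x = 4: rhs = 20, matching y values: none (0 points).
  x = 5: rhs = 14, matching y values: none (0 points).
  x = 6: rhs = 15, matching y values: none (0 points).
  x = 7: rhs = 6, matching y values: 11, 12 (2 points).
  x = 8: rhs = 16, matching y values: 4, 19 (2 points).
  x = 9: rhs = 5, matching y values: none (0 points).
  x = 10: rhs = 2, matching y values: 5, 18 (2 points).
  x = 11: rhs = 13, matching y values: 6, 17 (2 points).
  x = 12: rhs = 21, matching y values: none (0 points).
  x = 13: rhs = 9, matching y values: 3, 20 (2 points).
  x = 14: rhs = 6, matching y values: 11, 12 (2 points).
  x = 15: rhs = 18, matching y values: 8, 15 (2 points).
  x = 16: rhs = 5, matching y values: none (0 points).
  x = 17: rhs = 19, matching y values: none (0 points).
  x = 18: rhs = 20, matching y values: none (0 points).
  x = 19: rhs = 14, matching y values: none (0 points).
  x = 20: rhs = 7, matching y values: none (0 points).
  x = 21: rhs = 5, matching y values: none (0 points).
  x = 22: rhs = 14, matching y values: none (0 points).
Total affine count: 18.
Full point count |E(F_23)| = 18 + 1 = 19.
Hasse bound: |19 − (23+1)| = |-5| = 5 ≤ 2√23 ≈ 9.5917 ✓.


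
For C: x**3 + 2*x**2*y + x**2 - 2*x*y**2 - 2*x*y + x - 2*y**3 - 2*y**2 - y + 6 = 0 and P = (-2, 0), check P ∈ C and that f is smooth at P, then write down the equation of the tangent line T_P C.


Tangent line at P: 9*x + 11*y + 18 = 0.

Step 1: f(-2, 0) = 0, so P lies on C.
Step 2: partial derivatives
  f_x(x, y) = 3*x**2 + 4*x*y + 2*x - 2*y**2 - 2*y + 1, f_y(x, y) = 2*x**2 - 4*x*y - 2*x - 6*y**2 - 4*y - 1.
  f_x(P) = 9, f_y(P) = 11 (gradient nonzero, so P is smooth).
Step 3: tangent line at P: 9·(x − -2) + 11·(y − 0) = 0.
Expanding: 9*x + 11*y + 18 = 0.


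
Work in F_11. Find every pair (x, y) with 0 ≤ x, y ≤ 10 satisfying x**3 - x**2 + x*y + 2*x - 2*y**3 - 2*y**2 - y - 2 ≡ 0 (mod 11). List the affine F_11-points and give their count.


Affine F_11-points: {(0, 3), (1, 0), (1, 10), (3, 0), (3, 3), (3, 7), (4, 5), (5, 8), (6, 2), (7, 1), (8, 0), (8, 4), (8, 6), (9, 3)}; count = 14.

For each of the 121 pairs (x, y) ∈ F_11², evaluate f(x, y) mod 11. Record the zeros.
  x = 0: [0↦9, 1↦4, 2↦5, 3↦0, 4↦10, 5↦1, 6↦5, 7↦10, 8↦4, 9↦8, 10↦10]  zeros at y ∈ {3}
  x = 1: [0↦0, 1↦7, 2↦9, 3↦5, 4↦5, 5↦8, 6↦2, 7↦8, 8↦3, 9↦8, 10↦0]  zeros at y ∈ {0, 10}
  x = 2: [0↦6, 1↦3, 2↦6, 3↦3, 4↦4, 5↦8, 6↦3, 7↦10, 8↦6, 9↦1, 10↦5]  zeros at y ∈ ∅
  x = 3: [0↦0, 1↦9, 2↦2, 3↦0, 4↦2, 5↦7, 6↦3, 7↦0, 8↦8, 9↦4, 10↦9]  zeros at y ∈ {0, 3, 7}
  x = 4: [0↦10, 1↦9, 2↦3, 3↦2, 4↦5, 5↦0, 6↦8, 7↦6, 8↦4, 9↦1, 10↦7]  zeros at y ∈ {5}
  x = 5: [0↦9, 1↦9, 2↦4, 3↦4, 4↦8, 5↦4, 6↦2, 7↦1, 8↦0, 9↦9, 10↦5]  zeros at y ∈ {8}
  x = 6: [0↦3, 1↦4, 2↦0, 3↦1, 4↦6, 5↦3, 6↦2, 7↦2, 8↦2, 9↦1, 10↦9]  zeros at y ∈ {2}
  x = 7: [0↦9, 1↦0, 2↦8, 3↦10, 4↦5, 5↦3, 6↦3, 7↦4, 8↦5, 9↦5, 10↦3]  zeros at y ∈ {1}
  x = 8: [0↦0, 1↦3, 2↦1, 3↦4, 4↦0, 5↦10, 6↦0, 7↦2, 8↦4, 9↦5, 10↦4]  zeros at y ∈ {0, 4, 6}
  x = 9: [0↦4, 1↦8, 2↦7, 3↦0, 4↦8, 5↦8, 6↦10, 7↦2, 8↦5, 9↦7, 10↦7]  zeros at y ∈ {3}
  x = 10: [0↦5, 1↦10, 2↦10, 3↦4, 4↦2, 5↦3, 6↦6, 7↦10, 8↦3, 9↦6, 10↦7]  zeros at y ∈ ∅
Collecting zeros: affine points = {(0, 3), (1, 0), (1, 10), (3, 0), (3, 3), (3, 7), (4, 5), (5, 8), (6, 2), (7, 1), (8, 0), (8, 4), (8, 6), (9, 3)}.
Total count |C(F_11)_aff| = 14.


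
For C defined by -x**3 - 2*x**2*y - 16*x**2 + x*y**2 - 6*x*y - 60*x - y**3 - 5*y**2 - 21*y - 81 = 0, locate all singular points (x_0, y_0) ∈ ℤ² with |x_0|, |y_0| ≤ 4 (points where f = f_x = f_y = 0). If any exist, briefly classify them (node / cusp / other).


Singular points: {(-3, -3)}; classification: node.

Compute partial derivatives:
  f_x = -3*x**2 - 4*x*y - 32*x + y**2 - 6*y - 60.
  f_y = -2*x**2 + 2*x*y - 6*x - 3*y**2 - 10*y - 21.
Scan x_0 ∈ {−4, ..., 4}. For each x_0, f_y(x_0, y) is a polynomial in y; find its integer roots y ∈ {−4, ..., 4}, then test f_x and f at those candidates.
  x = -4: f_y(-4, y) = -3*y**2 - 18*y - 29; no integer root y with |y| ≤ 4.
  x = -3: f_y(-3, y) = -3*y**2 - 16*y - 21; vanishes at y ∈ {-3}. (-3, -3): f_x = 0, f = 0 — SINGULAR.
  x = -2: f_y(-2, y) = -3*y**2 - 14*y - 17; no integer root y with |y| ≤ 4.
  x = -1: f_y(-1, y) = -3*y**2 - 12*y - 17; no integer root y with |y| ≤ 4.
  x = 0: f_y(0, y) = -3*y**2 - 10*y - 21; no integer root y with |y| ≤ 4.
  x = 1: f_y(1, y) = -3*y**2 - 8*y - 29; no integer root y with |y| ≤ 4.
  x = 2: f_y(2, y) = -3*y**2 - 6*y - 41; no integer root y with |y| ≤ 4.
  x = 3: f_y(3, y) = -3*y**2 - 4*y - 57; no integer root y with |y| ≤ 4.
  x = 4: f_y(4, y) = -3*y**2 - 2*y - 77; no integer root y with |y| ≤ 4.
Only singular point on the grid: (-3, -3).
Classify: substitute x = -3 + u, y = -3 + v and expand: f = -u**3 - 2*u**2*v - u**2 + u*v**2 - v**3 + v**2.
No constant or linear terms (consistent with a singular point). Quadratic part: -u**2 + v**2. Cubic part: -u**3 - 2*u**2*v + u*v**2 - v**3.
The quadratic part v**2 - u**2 = (v − u)(v + u) splits into two distinct linear factors, so there are two distinct tangent lines y − -3 = ±(x − -3) — this is a node (ordinary double point).
Classification: node.


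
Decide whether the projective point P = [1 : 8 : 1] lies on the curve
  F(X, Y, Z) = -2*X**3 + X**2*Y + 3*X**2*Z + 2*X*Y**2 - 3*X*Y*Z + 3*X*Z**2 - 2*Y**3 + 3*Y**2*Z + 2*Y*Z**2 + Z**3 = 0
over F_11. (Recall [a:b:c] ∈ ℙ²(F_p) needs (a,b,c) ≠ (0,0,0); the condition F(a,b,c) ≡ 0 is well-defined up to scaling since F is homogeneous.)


F(1,8,1) ≡ 5 (mod 11); P is NOT on the curve.

Evaluate F(1, 8, 1) term-by-term (mod 11).
  -2*X**3 ↦ -2·1·1·1 = -2
  X**2*Y ↦ 1·1·8·1 = 8
  3*X**2*Z ↦ 3·1·1·1 = 3
  2*X*Y**2 ↦ 2·1·64·1 = 128
  -3*X*Y*Z ↦ -3·1·8·1 = -24
  3*X*Z**2 ↦ 3·1·1·1 = 3
  -2*Y**3 ↦ -2·1·512·1 = -1024
  3*Y**2*Z ↦ 3·1·64·1 = 192
  2*Y*Z**2 ↦ 2·1·8·1 = 16
  Z**3 ↦ 1·1·1·1 = 1
Sum: F(1, 8, 1) = (-2) + (8) + (3) + (128) + (-24) + (3) + (-1024) + (192) + (16) + (1) = -699.
Reducing mod 11: -699 ≡ 5 (mod 11).
Since F(a, b, c) ≡ 5 ≠ 0 (mod 11), P does NOT lie on the curve.


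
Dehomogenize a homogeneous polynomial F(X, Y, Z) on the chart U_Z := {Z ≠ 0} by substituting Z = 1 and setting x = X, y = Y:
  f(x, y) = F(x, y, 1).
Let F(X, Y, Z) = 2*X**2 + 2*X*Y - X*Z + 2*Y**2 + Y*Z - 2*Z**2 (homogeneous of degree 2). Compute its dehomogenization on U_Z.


f(x, y) = 2*x**2 + 2*x*y - x + 2*y**2 + y - 2

On U_Z we set Z = 1. Each monomial c·X^i·Y^j·Z^k in F becomes c·x^i·y^j·1^k = c·x^i·y^j.
Substituting Z = 1: F(X, Y, 1) = 2*x**2 + 2*x*y - x + 2*y**2 + y - 2.
Note: deg(f) ≤ deg(F) = 2; strict inequality happens when F is divisible by Z (lost terms).


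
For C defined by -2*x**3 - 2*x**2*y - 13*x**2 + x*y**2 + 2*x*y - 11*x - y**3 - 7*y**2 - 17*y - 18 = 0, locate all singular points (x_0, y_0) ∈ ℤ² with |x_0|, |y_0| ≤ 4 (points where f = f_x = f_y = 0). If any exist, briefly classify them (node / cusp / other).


Singular points: {(-1, -3)}; classification: node.

Compute partial derivatives:
  f_x = -6*x**2 - 4*x*y - 26*x + y**2 + 2*y - 11.
  f_y = -2*x**2 + 2*x*y + 2*x - 3*y**2 - 14*y - 17.
Scan x_0 ∈ {−4, ..., 4}. For each x_0, f_y(x_0, y) is a polynomial in y; find its integer roots y ∈ {−4, ..., 4}, then test f_x and f at those candidates.
  x = -4: f_y(-4, y) = -3*y**2 - 22*y - 57; no integer root y with |y| ≤ 4.
  x = -3: f_y(-3, y) = -3*y**2 - 20*y - 41; no integer root y with |y| ≤ 4.
  x = -2: f_y(-2, y) = -3*y**2 - 18*y - 29; no integer root y with |y| ≤ 4.
  x = -1: f_y(-1, y) = -3*y**2 - 16*y - 21; vanishes at y ∈ {-3}. (-1, -3): f_x = 0, f = 0 — SINGULAR.
  x = 0: f_y(0, y) = -3*y**2 - 14*y - 17; no integer root y with |y| ≤ 4.
  x = 1: f_y(1, y) = -3*y**2 - 12*y - 17; no integer root y with |y| ≤ 4.
  x = 2: f_y(2, y) = -3*y**2 - 10*y - 21; no integer root y with |y| ≤ 4.
  x = 3: f_y(3, y) = -3*y**2 - 8*y - 29; no integer root y with |y| ≤ 4.
  x = 4: f_y(4, y) = -3*y**2 - 6*y - 41; no integer root y with |y| ≤ 4.
Only singular point on the grid: (-1, -3).
Classify: substitute x = -1 + u, y = -3 + v and expand: f = -2*u**3 - 2*u**2*v - u**2 + u*v**2 - v**3 + v**2.
No constant or linear terms (consistent with a singular point). Quadratic part: -u**2 + v**2. Cubic part: -2*u**3 - 2*u**2*v + u*v**2 - v**3.
The quadratic part v**2 - u**2 = (v − u)(v + u) splits into two distinct linear factors, so there are two distinct tangent lines y − -3 = ±(x − -1) — this is a node (ordinary double point).
Classification: node.


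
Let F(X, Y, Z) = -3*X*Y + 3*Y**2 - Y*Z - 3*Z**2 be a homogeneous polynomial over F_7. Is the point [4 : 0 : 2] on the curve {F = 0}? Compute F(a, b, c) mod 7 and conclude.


F(4,0,2) ≡ 2 (mod 7); P is NOT on the curve.

Evaluate F(4, 0, 2) term-by-term (mod 7).
  -3*X*Y ↦ -3·4·0·1 = 0
  3*Y**2 ↦ 3·1·0·1 = 0
  -Y*Z ↦ -1·1·0·2 = 0
  -3*Z**2 ↦ -3·1·1·4 = -12
Sum: F(4, 0, 2) = (0) + (0) + (0) + (-12) = -12.
Reducing mod 7: -12 ≡ 2 (mod 7).
Since F(a, b, c) ≡ 2 ≠ 0 (mod 7), P does NOT lie on the curve.


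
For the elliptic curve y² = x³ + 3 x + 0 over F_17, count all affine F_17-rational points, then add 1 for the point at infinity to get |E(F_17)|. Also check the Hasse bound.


Affine points = {(0, 0), (1, 2), (1, 15), (3, 6), (3, 11), (4, 5), (4, 12), (5, 2), (5, 15), (6, 8), (6, 9), (8, 3), (8, 14), (9, 5), (9, 12), (11, 2), (11, 15), (12, 8), (12, 9), (13, 3), (13, 14), (14, 7), (14, 10), (16, 8), (16, 9)}; affine count = 25; |E(F_17)| = 26.

Discriminant check: Δ ∝ 4a³ + 27b² = 4·3³ + 27·0² = 4·27 + 27·0 ≡ 6 (mod 17). Nonzero ⇒ E is nonsingular.
For each x ∈ F_17, compute rhs = x³ + 3·x + 0 mod 17, then count y ∈ F_17 with y² ≡ rhs.
  x = 0: rhs = 0, matching y values: 0 (1 points).
  x = 1: rhs = 4, matching y values: 2, 15 (2 points).
  x = 2: rhs = 14, matching y values: none (0 points).
  x = 3: rhs = 2, matching y values: 6, 11 (2 points).
  x = 4: rhs = 8, matching y values: 5, 12 (2 points).
  x = 5: rhs = 4, matching y values: 2, 15 (2 points).
  x = 6: rhs = 13, matching y values: 8, 9 (2 points).
  x = 7: rhs = 7, matching y values: none (0 points).
  x = 8: rhs = 9, matching y values: 3, 14 (2 points).
  x = 9: rhs = 8, matching y values: 5, 12 (2 points).
  x = 10: rhs = 10, matching y values: none (0 points).
  x = 11: rhs = 4, matching y values: 2, 15 (2 points).
  x = 12: rhs = 13, matching y values: 8, 9 (2 points).
  x = 13: rhs = 9, matching y values: 3, 14 (2 points).
  x = 14: rhs = 15, matching y values: 7, 10 (2 points).
  x = 15: rhs = 3, matching y values: none (0 points).
  x = 16: rhs = 13, matching y values: 8, 9 (2 points).
Total affine count: 25.
Full point count |E(F_17)| = 25 + 1 = 26.
Hasse bound: |26 − (17+1)| = |8| = 8 ≤ 2√17 ≈ 8.2462 ✓.


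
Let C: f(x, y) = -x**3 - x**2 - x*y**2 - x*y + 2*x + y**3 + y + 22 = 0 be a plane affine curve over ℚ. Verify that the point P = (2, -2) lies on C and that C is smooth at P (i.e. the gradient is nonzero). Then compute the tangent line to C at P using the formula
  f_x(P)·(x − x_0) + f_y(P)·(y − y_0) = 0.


Tangent line at P: -16*x + 19*y + 70 = 0.

Step 1: f(2, -2) = 0, so P lies on C.
Step 2: partial derivatives
  f_x(x, y) = -3*x**2 - 2*x - y**2 - y + 2, f_y(x, y) = -2*x*y - x + 3*y**2 + 1.
  f_x(P) = -16, f_y(P) = 19 (gradient nonzero, so P is smooth).
Step 3: tangent line at P: -16·(x − 2) + 19·(y − -2) = 0.
Expanding: -16*x + 19*y + 70 = 0.


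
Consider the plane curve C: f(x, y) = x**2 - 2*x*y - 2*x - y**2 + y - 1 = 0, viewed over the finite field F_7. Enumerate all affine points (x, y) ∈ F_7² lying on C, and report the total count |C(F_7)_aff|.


Affine F_7-points: {(0, 3), (0, 5), (1, 3), (4, 0), (5, 0), (5, 5)}; count = 6.

For each of the 49 pairs (x, y) ∈ F_7², evaluate f(x, y) mod 7. Record the zeros.
  x = 0: [0↦6, 1↦6, 2↦4, 3↦0, 4↦1, 5↦0, 6↦4]  zeros at y ∈ {3, 5}
  x = 1: [0↦5, 1↦3, 2↦6, 3↦0, 4↦6, 5↦3, 6↦5]  zeros at y ∈ {3}
  x = 2: [0↦6, 1↦2, 2↦3, 3↦2, 4↦6, 5↦1, 6↦1]  zeros at y ∈ ∅
  x = 3: [0↦2, 1↦3, 2↦2, 3↦6, 4↦1, 5↦1, 6↦6]  zeros at y ∈ ∅
  x = 4: [0↦0, 1↦6, 2↦3, 3↦5, 4↦5, 5↦3, 6↦6]  zeros at y ∈ {0}
  x = 5: [0↦0, 1↦4, 2↦6, 3↦6, 4↦4, 5↦0, 6↦1]  zeros at y ∈ {0, 5}
  x = 6: [0↦2, 1↦4, 2↦4, 3↦2, 4↦5, 5↦6, 6↦5]  zeros at y ∈ ∅
Collecting zeros: affine points = {(0, 3), (0, 5), (1, 3), (4, 0), (5, 0), (5, 5)}.
Total count |C(F_7)_aff| = 6.


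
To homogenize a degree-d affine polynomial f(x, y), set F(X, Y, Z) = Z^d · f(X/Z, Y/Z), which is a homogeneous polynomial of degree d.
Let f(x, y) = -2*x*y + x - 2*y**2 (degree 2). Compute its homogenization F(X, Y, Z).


F(X, Y, Z) = -2*X*Y + X*Z - 2*Y**2

deg(f) = 2.
Substitute x = X/Z, y = Y/Z into f, then multiply by Z^2.
  monomial -2·x^1·y^1 ↦ -2·X^1·Y^1·Z^0.
  monomial 1·x^1·y^0 ↦ 1·X^1·Y^0·Z^1.
  monomial -2·x^0·y^2 ↦ -2·X^0·Y^2·Z^0.
Collecting: F(X, Y, Z) = -2*X*Y + X*Z - 2*Y**2.


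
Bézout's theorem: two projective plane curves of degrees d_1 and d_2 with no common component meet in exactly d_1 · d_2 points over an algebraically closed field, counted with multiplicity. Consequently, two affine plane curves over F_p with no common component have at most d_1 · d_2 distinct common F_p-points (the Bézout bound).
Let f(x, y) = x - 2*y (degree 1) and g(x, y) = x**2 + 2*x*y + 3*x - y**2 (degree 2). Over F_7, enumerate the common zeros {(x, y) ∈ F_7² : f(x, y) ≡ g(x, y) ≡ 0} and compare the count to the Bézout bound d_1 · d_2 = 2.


Common zeros: {(0, 0)}; count = 1; Bézout bound = 2.

deg(f) = 1, deg(g) = 2, so Bézout bound = 2.
Scan x ∈ F_7. For each x, list the y ∈ F_7 with f(x, y) ≡ 0 and those with g(x, y) ≡ 0 (mod 7); the common zeros in that column are the intersection.
  x = 0: f ≡ 0 at y ∈ {0}; g ≡ 0 at y ∈ {0}; common: {0}.
  x = 1: f ≡ 0 at y ∈ {4}; g ≡ 0 at y ∈ ∅; common: ∅.
  x = 2: f ≡ 0 at y ∈ {1}; g ≡ 0 at y ∈ {2}; common: ∅.
  x = 3: f ≡ 0 at y ∈ {5}; g ≡ 0 at y ∈ ∅; common: ∅.
  x = 4: f ≡ 0 at y ∈ {2}; g ≡ 0 at y ∈ {0, 1}; common: ∅.
  x = 5: f ≡ 0 at y ∈ {6}; g ≡ 0 at y ∈ {1, 2}; common: ∅.
  x = 6: f ≡ 0 at y ∈ {3}; g ≡ 0 at y ∈ ∅; common: ∅.
Collecting: common zeros = {(0, 0)}, so the count is 1.
Comparison with the Bézout bound: 1 ≤ 2 = deg(f)·deg(g), as expected for curves with no common component (the affine F_7-count falls short of the bound because intersections may lie at infinity, over extension fields, or carry multiplicity).


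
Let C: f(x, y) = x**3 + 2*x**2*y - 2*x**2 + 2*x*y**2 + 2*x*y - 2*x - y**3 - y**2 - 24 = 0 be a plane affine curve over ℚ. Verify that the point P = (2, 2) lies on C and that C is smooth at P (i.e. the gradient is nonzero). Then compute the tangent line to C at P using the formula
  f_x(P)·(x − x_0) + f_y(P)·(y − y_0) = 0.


Tangent line at P: 30*x + 12*y - 84 = 0.

Step 1: f(2, 2) = 0, so P lies on C.
Step 2: partial derivatives
  f_x(x, y) = 3*x**2 + 4*x*y - 4*x + 2*y**2 + 2*y - 2, f_y(x, y) = 2*x**2 + 4*x*y + 2*x - 3*y**2 - 2*y.
  f_x(P) = 30, f_y(P) = 12 (gradient nonzero, so P is smooth).
Step 3: tangent line at P: 30·(x − 2) + 12·(y − 2) = 0.
Expanding: 30*x + 12*y - 84 = 0.


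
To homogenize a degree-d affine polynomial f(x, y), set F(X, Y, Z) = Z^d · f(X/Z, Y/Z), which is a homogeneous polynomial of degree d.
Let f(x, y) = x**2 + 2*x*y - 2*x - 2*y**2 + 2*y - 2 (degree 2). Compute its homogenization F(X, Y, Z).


F(X, Y, Z) = X**2 + 2*X*Y - 2*X*Z - 2*Y**2 + 2*Y*Z - 2*Z**2

deg(f) = 2.
Substitute x = X/Z, y = Y/Z into f, then multiply by Z^2.
  monomial 1·x^2·y^0 ↦ 1·X^2·Y^0·Z^0.
  monomial 2·x^1·y^1 ↦ 2·X^1·Y^1·Z^0.
  monomial -2·x^1·y^0 ↦ -2·X^1·Y^0·Z^1.
  monomial -2·x^0·y^2 ↦ -2·X^0·Y^2·Z^0.
  monomial 2·x^0·y^1 ↦ 2·X^0·Y^1·Z^1.
  monomial -2·x^0·y^0 ↦ -2·X^0·Y^0·Z^2.
Collecting: F(X, Y, Z) = X**2 + 2*X*Y - 2*X*Z - 2*Y**2 + 2*Y*Z - 2*Z**2.


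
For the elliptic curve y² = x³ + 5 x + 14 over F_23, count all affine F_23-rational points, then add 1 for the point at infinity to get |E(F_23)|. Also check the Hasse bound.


Affine points = {(2, 3), (2, 20), (4, 11), (4, 12), (5, 7), (5, 16), (7, 1), (7, 22), (9, 11), (9, 12), (10, 11), (10, 12), (12, 10), (12, 13), (16, 2), (16, 21), (18, 5), (18, 18), (20, 8), (20, 15), (22, 10), (22, 13)}; affine count = 22; |E(F_23)| = 23.

Discriminant check: Δ ∝ 4a³ + 27b² = 4·5³ + 27·14² = 4·125 + 27·196 ≡ 19 (mod 23). Nonzero ⇒ E is nonsingular.
For each x ∈ F_23, compute rhs = x³ + 5·x + 14 mod 23, then count y ∈ F_23 with y² ≡ rhs.
  x = 0: rhs = 14, matching y values: none (0 points).
  x = 1: rhs = 20, matching y values: none (0 points).
  x = 2: rhs = 9, matching y values: 3, 20 (2 points).
  x = 3: rhs = 10, matching y values: none (0 points).
  x = 4: rhs = 6, matching y values: 11, 12 (2 points).
  x = 5: rhs = 3, matching y values: 7, 16 (2 points).
  x = 6: rhs = 7, matching y values: none (0 points).
  x = 7: rhs = 1, matching y values: 1, 22 (2 points).
  x = 8: rhs = 14, matching y values: none (0 points).
  x = 9: rhs = 6, matching y values: 11, 12 (2 points).
  x = 10: rhs = 6, matching y values: 11, 12 (2 points).
  x = 11: rhs = 20, matching y values: none (0 points).
  x = 12: rhs = 8, matching y values: 10, 13 (2 points).
  x = 13: rhs = 22, matching y values: none (0 points).
  x = 14: rhs = 22, matching y values: none (0 points).
  x = 15: rhs = 14, matching y values: none (0 points).
  x = 16: rhs = 4, matching y values: 2, 21 (2 points).
  x = 17: rhs = 21, matching y values: none (0 points).
  x = 18: rhs = 2, matching y values: 5, 18 (2 points).
  x = 19: rhs = 22, matching y values: none (0 points).
  x = 20: rhs = 18, matching y values: 8, 15 (2 points).
  x = 21: rhs = 19, matching y values: none (0 points).
  x = 22: rhs = 8, matching y values: 10, 13 (2 points).
Total affine count: 22.
Full point count |E(F_23)| = 22 + 1 = 23.
Hasse bound: |23 − (23+1)| = |-1| = 1 ≤ 2√23 ≈ 9.5917 ✓.


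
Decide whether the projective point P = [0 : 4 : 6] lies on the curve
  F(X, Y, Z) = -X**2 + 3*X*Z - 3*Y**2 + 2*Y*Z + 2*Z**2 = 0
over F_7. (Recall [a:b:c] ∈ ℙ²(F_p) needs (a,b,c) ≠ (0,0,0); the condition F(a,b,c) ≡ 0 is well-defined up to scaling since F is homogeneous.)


F(0,4,6) ≡ 2 (mod 7); P is NOT on the curve.

Evaluate F(0, 4, 6) term-by-term (mod 7).
  -X**2 ↦ -1·0·1·1 = 0
  3*X*Z ↦ 3·0·1·6 = 0
  -3*Y**2 ↦ -3·1·16·1 = -48
  2*Y*Z ↦ 2·1·4·6 = 48
  2*Z**2 ↦ 2·1·1·36 = 72
Sum: F(0, 4, 6) = (0) + (0) + (-48) + (48) + (72) = 72.
Reducing mod 7: 72 ≡ 2 (mod 7).
Since F(a, b, c) ≡ 2 ≠ 0 (mod 7), P does NOT lie on the curve.


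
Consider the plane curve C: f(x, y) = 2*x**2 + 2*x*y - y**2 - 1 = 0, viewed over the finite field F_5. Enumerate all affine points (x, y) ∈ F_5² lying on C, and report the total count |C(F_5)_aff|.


Affine F_5-points: {(0, 2), (0, 3), (2, 1), (2, 3), (3, 2), (3, 4)}; count = 6.

For each of the 25 pairs (x, y) ∈ F_5², evaluate f(x, y) mod 5. Record the zeros.
  x = 0: [0↦4, 1↦3, 2↦0, 3↦0, 4↦3]  zeros at y ∈ {2, 3}
  x = 1: [0↦1, 1↦2, 2↦1, 3↦3, 4↦3]  zeros at y ∈ ∅
  x = 2: [0↦2, 1↦0, 2↦1, 3↦0, 4↦2]  zeros at y ∈ {1, 3}
  x = 3: [0↦2, 1↦2, 2↦0, 3↦1, 4↦0]  zeros at y ∈ {2, 4}
  x = 4: [0↦1, 1↦3, 2↦3, 3↦1, 4↦2]  zeros at y ∈ ∅
Collecting zeros: affine points = {(0, 2), (0, 3), (2, 1), (2, 3), (3, 2), (3, 4)}.
Total count |C(F_5)_aff| = 6.


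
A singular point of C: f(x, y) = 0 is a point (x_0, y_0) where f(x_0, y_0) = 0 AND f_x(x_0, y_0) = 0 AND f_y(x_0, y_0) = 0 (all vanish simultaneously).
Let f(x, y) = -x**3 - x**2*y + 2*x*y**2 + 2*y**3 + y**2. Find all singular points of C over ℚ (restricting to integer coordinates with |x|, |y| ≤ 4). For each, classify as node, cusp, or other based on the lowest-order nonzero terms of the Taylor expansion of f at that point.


Singular points: {(0, 0)}; classification: cusp.

Compute partial derivatives:
  f_x = -3*x**2 - 2*x*y + 2*y**2.
  f_y = -x**2 + 4*x*y + 6*y**2 + 2*y.
Scan x_0 ∈ {−4, ..., 4}. For each x_0, f_y(x_0, y) is a polynomial in y; find its integer roots y ∈ {−4, ..., 4}, then test f_x and f at those candidates.
  x = -4: f_y(-4, y) = 6*y**2 - 14*y - 16; no integer root y with |y| ≤ 4.
  x = -3: f_y(-3, y) = 6*y**2 - 10*y - 9; no integer root y with |y| ≤ 4.
  x = -2: f_y(-2, y) = 6*y**2 - 6*y - 4; no integer root y with |y| ≤ 4.
  x = -1: f_y(-1, y) = 6*y**2 - 2*y - 1; no integer root y with |y| ≤ 4.
  x = 0: f_y(0, y) = 6*y**2 + 2*y; vanishes at y ∈ {0}. (0, 0): f_x = 0, f = 0 — SINGULAR.
  x = 1: f_y(1, y) = 6*y**2 + 6*y - 1; no integer root y with |y| ≤ 4.
  x = 2: f_y(2, y) = 6*y**2 + 10*y - 4; vanishes at y ∈ {-2}. (2, -2): f_x = 4 ≠ 0.
  x = 3: f_y(3, y) = 6*y**2 + 14*y - 9; no integer root y with |y| ≤ 4.
  x = 4: f_y(4, y) = 6*y**2 + 18*y - 16; no integer root y with |y| ≤ 4.
Only singular point on the grid: (0, 0).
Classify: substitute x = 0 + u, y = 0 + v and expand: f = -u**3 - u**2*v + 2*u*v**2 + 2*v**3 + v**2.
No constant or linear terms (consistent with a singular point). Quadratic part: v**2. Cubic part: -u**3 - u**2*v + 2*u*v**2 + 2*v**3.
The quadratic part v**2 is a perfect square, so there is a single (double) tangent line v = 0, i.e. y = 0. Restricting the cubic part to that line (v = 0) leaves -u**3 ≠ 0, so f is not divisible by v and the branch is v² ≈ u**3 to lowest order — this is a cusp.
Classification: cusp.


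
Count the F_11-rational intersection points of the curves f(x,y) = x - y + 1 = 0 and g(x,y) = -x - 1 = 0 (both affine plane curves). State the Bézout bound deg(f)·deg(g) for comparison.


Common zeros: {(10, 0)}; count = 1; Bézout bound = 1.

deg(f) = 1, deg(g) = 1, so Bézout bound = 1.
Scan x ∈ F_11. For each x, list the y ∈ F_11 with f(x, y) ≡ 0 and those with g(x, y) ≡ 0 (mod 11); the common zeros in that column are the intersection.
  x = 0: f ≡ 0 at y ∈ {1}; g ≡ 0 at y ∈ ∅; common: ∅.
  x = 1: f ≡ 0 at y ∈ {2}; g ≡ 0 at y ∈ ∅; common: ∅.
  x = 2: f ≡ 0 at y ∈ {3}; g ≡ 0 at y ∈ ∅; common: ∅.
  x = 3: f ≡ 0 at y ∈ {4}; g ≡ 0 at y ∈ ∅; common: ∅.
  x = 4: f ≡ 0 at y ∈ {5}; g ≡ 0 at y ∈ ∅; common: ∅.
  x = 5: f ≡ 0 at y ∈ {6}; g ≡ 0 at y ∈ ∅; common: ∅.
  x = 6: f ≡ 0 at y ∈ {7}; g ≡ 0 at y ∈ ∅; common: ∅.
  x = 7: f ≡ 0 at y ∈ {8}; g ≡ 0 at y ∈ ∅; common: ∅.
  x = 8: f ≡ 0 at y ∈ {9}; g ≡ 0 at y ∈ ∅; common: ∅.
  x = 9: f ≡ 0 at y ∈ {10}; g ≡ 0 at y ∈ ∅; common: ∅.
  x = 10: f ≡ 0 at y ∈ {0}; g ≡ 0 at y ∈ {0, 1, 2, 3, 4, 5, 6, 7, 8, 9, 10}; common: {0}.
Collecting: common zeros = {(10, 0)}, so the count is 1.
Comparison with the Bézout bound: 1 ≤ 1 = deg(f)·deg(g), as expected for curves with no common component (the bound is attained).


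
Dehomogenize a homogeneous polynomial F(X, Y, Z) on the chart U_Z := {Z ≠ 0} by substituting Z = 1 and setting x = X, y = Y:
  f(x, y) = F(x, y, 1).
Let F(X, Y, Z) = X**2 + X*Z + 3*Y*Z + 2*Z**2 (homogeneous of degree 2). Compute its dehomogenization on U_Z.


f(x, y) = x**2 + x + 3*y + 2

On U_Z we set Z = 1. Each monomial c·X^i·Y^j·Z^k in F becomes c·x^i·y^j·1^k = c·x^i·y^j.
Substituting Z = 1: F(X, Y, 1) = x**2 + x + 3*y + 2.
Note: deg(f) ≤ deg(F) = 2; strict inequality happens when F is divisible by Z (lost terms).


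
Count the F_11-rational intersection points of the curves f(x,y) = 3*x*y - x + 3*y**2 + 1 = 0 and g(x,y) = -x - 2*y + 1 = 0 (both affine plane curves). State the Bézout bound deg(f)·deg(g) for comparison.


Common zeros: {(1, 0), (5, 9)}; count = 2; Bézout bound = 2.

deg(f) = 2, deg(g) = 1, so Bézout bound = 2.
Scan x ∈ F_11. For each x, list the y ∈ F_11 with f(x, y) ≡ 0 and those with g(x, y) ≡ 0 (mod 11); the common zeros in that column are the intersection.
  x = 0: f ≡ 0 at y ∈ ∅; g ≡ 0 at y ∈ {6}; common: ∅.
  x = 1: f ≡ 0 at y ∈ {0, 10}; g ≡ 0 at y ∈ {0}; common: {0}.
  x = 2: f ≡ 0 at y ∈ {3, 6}; g ≡ 0 at y ∈ {5}; common: ∅.
  x = 3: f ≡ 0 at y ∈ ∅; g ≡ 0 at y ∈ {10}; common: ∅.
  x = 4: f ≡ 0 at y ∈ {2, 5}; g ≡ 0 at y ∈ {4}; common: ∅.
  x = 5: f ≡ 0 at y ∈ {8, 9}; g ≡ 0 at y ∈ {9}; common: {9}.
  x = 6: f ≡ 0 at y ∈ ∅; g ≡ 0 at y ∈ {3}; common: ∅.
  x = 7: f ≡ 0 at y ∈ ∅; g ≡ 0 at y ∈ {8}; common: ∅.
  x = 8: f ≡ 0 at y ∈ {7}; g ≡ 0 at y ∈ {2}; common: ∅.
  x = 9: f ≡ 0 at y ∈ {1}; g ≡ 0 at y ∈ {7}; common: ∅.
  x = 10: f ≡ 0 at y ∈ ∅; g ≡ 0 at y ∈ {1}; common: ∅.
Collecting: common zeros = {(1, 0), (5, 9)}, so the count is 2.
Comparison with the Bézout bound: 2 ≤ 2 = deg(f)·deg(g), as expected for curves with no common component (the bound is attained).


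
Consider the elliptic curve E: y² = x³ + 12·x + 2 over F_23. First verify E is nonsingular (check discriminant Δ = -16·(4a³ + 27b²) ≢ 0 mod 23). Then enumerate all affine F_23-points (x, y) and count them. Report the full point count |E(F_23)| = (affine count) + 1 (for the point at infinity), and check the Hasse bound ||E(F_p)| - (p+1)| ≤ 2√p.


Affine points = {(0, 5), (0, 18), (5, 7), (5, 16), (8, 9), (8, 14), (10, 8), (10, 15), (11, 4), (11, 19), (13, 3), (13, 20), (14, 4), (14, 19), (16, 9), (16, 14), (17, 6), (17, 17), (18, 1), (18, 22), (20, 10), (20, 13), (21, 4), (21, 19), (22, 9), (22, 14)}; affine count = 26; |E(F_23)| = 27.

Discriminant check: Δ ∝ 4a³ + 27b² = 4·12³ + 27·2² = 4·1728 + 27·4 ≡ 5 (mod 23). Nonzero ⇒ E is nonsingular.
For each x ∈ F_23, compute rhs = x³ + 12·x + 2 mod 23, then count y ∈ F_23 with y² ≡ rhs.
  x = 0: rhs = 2, matching y values: 5, 18 (2 points).
  x = 1: rhs = 15, matching y values: none (0 points).
  x = 2: rhs = 11, matching y values: none (0 points).
  x = 3: rhs = 19, matching y values: none (0 points).
  x = 4: rhs = 22, matching y values: none (0 points).
  x = 5: rhs = 3, matching y values: 7, 16 (2 points).
  x = 6: rhs = 14, matching y values: none (0 points).
  x = 7: rhs = 15, matching y values: none (0 points).
  x = 8: rhs = 12, matching y values: 9, 14 (2 points).
  x = 9: rhs = 11, matching y values: none (0 points).
  x = 10: rhs = 18, matching y values: 8, 15 (2 points).
  x = 11: rhs = 16, matching y values: 4, 19 (2 points).
  x = 12: rhs = 11, matching y values: none (0 points).
  x = 13: rhs = 9, matching y values: 3, 20 (2 points).
  x = 14: rhs = 16, matching y values: 4, 19 (2 points).
  x = 15: rhs = 15, matching y values: none (0 points).
  x = 16: rhs = 12, matching y values: 9, 14 (2 points).
  x = 17: rhs = 13, matching y values: 6, 17 (2 points).
  x = 18: rhs = 1, matching y values: 1, 22 (2 points).
  x = 19: rhs = 5, matching y values: none (0 points).
  x = 20: rhs = 8, matching y values: 10, 13 (2 points).
  x = 21: rhs = 16, matching y values: 4, 19 (2 points).
  x = 22: rhs = 12, matching y values: 9, 14 (2 points).
Total affine count: 26.
Full point count |E(F_23)| = 26 + 1 = 27.
Hasse bound: |27 − (23+1)| = |3| = 3 ≤ 2√23 ≈ 9.5917 ✓.


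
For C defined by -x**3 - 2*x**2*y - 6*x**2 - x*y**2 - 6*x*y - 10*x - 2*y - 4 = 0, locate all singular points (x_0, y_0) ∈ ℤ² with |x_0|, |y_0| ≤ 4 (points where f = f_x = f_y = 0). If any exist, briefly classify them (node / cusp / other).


Singular points: {(-1, -1)}; classification: node.

Compute partial derivatives:
  f_x = -3*x**2 - 4*x*y - 12*x - y**2 - 6*y - 10.
  f_y = -2*x**2 - 2*x*y - 6*x - 2.
Scan x_0 ∈ {−4, ..., 4}. For each x_0, f_y(x_0, y) is a polynomial in y; find its integer roots y ∈ {−4, ..., 4}, then test f_x and f at those candidates.
  x = -4: f_y(-4, y) = 8*y - 10; no integer root y with |y| ≤ 4.
  x = -3: f_y(-3, y) = 6*y - 2; no integer root y with |y| ≤ 4.
  x = -2: f_y(-2, y) = 4*y + 2; no integer root y with |y| ≤ 4.
  x = -1: f_y(-1, y) = 2*y + 2; vanishes at y ∈ {-1}. (-1, -1): f_x = 0, f = 0 — SINGULAR.
  x = 0: f_y(0, y) = -2; no integer root y with |y| ≤ 4.
  x = 1: f_y(1, y) = -2*y - 10; no integer root y with |y| ≤ 4.
  x = 2: f_y(2, y) = -4*y - 22; no integer root y with |y| ≤ 4.
  x = 3: f_y(3, y) = -6*y - 38; no integer root y with |y| ≤ 4.
  x = 4: f_y(4, y) = -8*y - 58; no integer root y with |y| ≤ 4.
Only singular point on the grid: (-1, -1).
Classify: substitute x = -1 + u, y = -1 + v and expand: f = -u**3 - 2*u**2*v - u**2 - u*v**2 + v**2.
No constant or linear terms (consistent with a singular point). Quadratic part: -u**2 + v**2. Cubic part: -u**3 - 2*u**2*v - u*v**2.
The quadratic part v**2 - u**2 = (v − u)(v + u) splits into two distinct linear factors, so there are two distinct tangent lines y − -1 = ±(x − -1) — this is a node (ordinary double point).
Classification: node.
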